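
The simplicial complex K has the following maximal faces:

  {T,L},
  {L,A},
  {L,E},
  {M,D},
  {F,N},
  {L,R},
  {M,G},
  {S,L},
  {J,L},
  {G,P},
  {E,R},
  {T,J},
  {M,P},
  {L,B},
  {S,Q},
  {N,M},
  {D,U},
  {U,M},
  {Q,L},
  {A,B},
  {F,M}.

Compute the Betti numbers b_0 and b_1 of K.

Fix the vertex order A < B < D < E < F < G < J < L < M < N < P < Q < R < S < T < U and write every simplex with vertices in increasing order. Then dim K = 1 and the simplices of K are:

  0-simplices (16): A, B, D, E, F, G, J, L, M, N, P, Q, R, S, T, U
  1-simplices (21): AB, AL, BL, DM, DU, EL, ER, FM, FN, GM, GP, JL, JT, LQ, LR, LS, LT, MN, MP, MU, QS

giving chain groups C_0 ≅ Z^16, C_1 ≅ Z^21.

The boundary map ∂_1: C_1 → C_0 is given by ∂[p,q] = [q] − [p]. For instance
  ∂AB = B − A.
This gives a 16×21 integer matrix of rank 14; reducing to Smith normal form yields diagonal entries (1,1,1,1,1,1,1,1,1,1,1,1,1,1).

From H_k ≅ ker(∂_k) / im(∂_{k+1}) we obtain:

  H_0: rank C_0 − rank ∂_1 = 16 − 14 = 2, and the invariant factors of ∂_1 are all 1, so H_0 = Z^2.
  H_1: rank ker ∂_1 − rank ∂_2 = (21 − 14) − 0 = 7, and there is no ∂_2, so H_1 = Z^7.

(K is a triangulation of the disjoint union of a wedge of 4 circles and a wedge of 3 circles.)

Hence the Betti numbers are b_0 = 2, b_1 = 7.

b_0 = 2, b_1 = 7.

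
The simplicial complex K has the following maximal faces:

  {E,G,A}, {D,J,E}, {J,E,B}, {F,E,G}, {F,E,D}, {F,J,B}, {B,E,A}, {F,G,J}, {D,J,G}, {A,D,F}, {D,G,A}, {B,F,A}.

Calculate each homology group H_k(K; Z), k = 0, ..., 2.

Order the vertices as A < B < D < E < F < G < J. Listing each simplex with vertices in this order, K has dimension 2 with simplices:

  0-simplices (7): A, B, D, E, F, G, J
  1-simplices (18): AB, AD, AE, AF, AG, BE, BF, BJ, DE, DF, DG, DJ, EF, EG, EJ, FG, FJ, GJ
  2-simplices (12): ABE, ABF, ADF, ADG, AEG, BEJ, BFJ, DEF, DEJ, DGJ, EFG, FGJ

so the chain groups are C_0 ≅ Z^7, C_1 ≅ Z^18, C_2 ≅ Z^12.

∂_1: C_1 → C_0 maps an edge to its endpoints' difference, ∂[p,q] = q − p. For instance
  ∂FJ = J − F.
As a 7×18 matrix over Z this has rank 6, with invariant factors (1,1,1,1,1,1).

The boundary map ∂_2: C_2 → C_1 maps a triangle to the signed sum of its edges. For instance
  ∂ADG = DG − AG + AD,
  ∂BFJ = FJ − BJ + BF.
This gives a 18×12 integer matrix of rank 12; reducing to Smith normal form yields diagonal entries (1,1,1,1,1,1,1,1,1,1,1,2).

Computing H_k = (kernel of ∂_k) / (image of ∂_{k+1}):

  H_0: rank C_0 − rank ∂_1 = 7 − 6 = 1, and the invariant factors of ∂_1 are all 1, so H_0 = Z.
  H_1: rank ker ∂_1 − rank ∂_2 = (18 − 6) − 12 = 0, and ∂_2 has invariant factor 2 > 1, so H_1 = Z/2.
  H_2: rank ker ∂_2 − rank ∂_3 = (12 − 12) − 0 = 0, and there is no ∂_3, so H_2 = 0.

As a check, the Euler characteristic is 7 − 18 + 12 = 1, which agrees with 1 − 0 + 0 = 1.

H_0 ≅ Z,  H_1 ≅ Z/2,  H_2 = 0.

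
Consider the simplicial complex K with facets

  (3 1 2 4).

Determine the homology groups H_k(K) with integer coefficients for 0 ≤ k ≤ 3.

Take the total order 1 < 2 < 3 < 4 on the vertex set. Then K (dimension 3) consists of the simplices:

  0-simplices (4): [1], [2], [3], [4]
  1-simplices (6): [1,2], [1,3], [1,4], [2,3], [2,4], [3,4]
  2-simplices (4): [1,2,3], [1,2,4], [1,3,4], [2,3,4]
  3-simplices (1): [1,2,3,4]

so the chain groups are C_0 ≅ Z^4, C_1 ≅ Z^6, C_2 ≅ Z^4, C_3 ≅ Z^1.

Boundary ∂_1: C_1 → C_0 maps an edge to its endpoints' difference, ∂[p,q] = q − p. For instance
  ∂[1,3] = [3] − [1].
This gives a 4×6 integer matrix of rank 3; reducing to Smith normal form yields diagonal entries (1,1,1).

Boundary ∂_2: C_2 → C_1 sends each 2-simplex [p,q,r] to [q,r] − [p,r] + [p,q]. For instance
  ∂[1,2,4] = [2,4] − [1,4] + [1,2],
  ∂[1,2,3] = [2,3] − [1,3] + [1,2].
As a 6×4 matrix over Z this has rank 3, with invariant factors (1,1,1).

∂_3: C_3 → C_2 sends each 3-simplex σ to the alternating sum Σ_i (−1)^i (σ with its i-th vertex removed). For instance
  ∂[1,2,3,4] = [2,3,4] − [1,3,4] + [1,2,4] − [1,2,3].
The 4×1 boundary matrix has rank 1 and Smith normal form diag(1).

Computing H_k = (kernel of ∂_k) / (image of ∂_{k+1}):

  H_0: rank C_0 − rank ∂_1 = 4 − 3 = 1, and the invariant factors of ∂_1 are all 1, so H_0 ≅ Z.
  H_1: rank ker ∂_1 − rank ∂_2 = (6 − 3) − 3 = 0, and the invariant factors of ∂_2 are all 1, so H_1 ≅ 0.
  H_2: rank ker ∂_2 − rank ∂_3 = (4 − 3) − 1 = 0, and the invariant factors of ∂_3 are all 1, so H_2 ≅ 0.
  H_3: rank ker ∂_3 − rank ∂_4 = (1 − 1) − 0 = 0, and there is no ∂_4, so H_3 ≅ 0.

As a check, the Euler characteristic is 4 − 6 + 4 − 1 = 1, which agrees with 1 − 0 + 0 − 0 = 1.

H_0 ≅ Z,  H_1 = 0,  H_2 = 0,  H_3 = 0.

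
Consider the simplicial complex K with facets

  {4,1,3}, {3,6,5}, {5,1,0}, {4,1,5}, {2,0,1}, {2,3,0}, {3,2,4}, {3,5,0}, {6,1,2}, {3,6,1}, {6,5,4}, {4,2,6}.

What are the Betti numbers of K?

Fix the vertex order 0 < 1 < 2 < 3 < 4 < 5 < 6 and write every simplex with vertices in increasing order. Then dim K = 2 and the simplices of K are:

  0-simplices (7): [0], [1], [2], [3], [4], [5], [6]
  1-simplices (18): [0,1], [0,2], [0,3], [0,5], [1,2], [1,3], [1,4], [1,5], [1,6], [2,3], [2,4], [2,6], [3,4], [3,5], [3,6], [4,5], [4,6], [5,6]
  2-simplices (12): [0,1,2], [0,1,5], [0,2,3], [0,3,5], [1,2,6], [1,3,4], [1,3,6], [1,4,5], [2,3,4], [2,4,6], [3,5,6], [4,5,6]

Hence C_0 ≅ Z^7, C_1 ≅ Z^18, C_2 ≅ Z^12.

∂_1: C_1 → C_0 is given by ∂[p,q] = [q] − [p]. For instance
  ∂[0,2] = [2] − [0].
The resulting 7×18 matrix has rank 6, and its Smith normal form has invariant factors (1,1,1,1,1,1).

∂_2: C_2 → C_1 maps a triangle to the signed sum of its edges. For instance
  ∂[1,3,4] = [3,4] − [1,4] + [1,3],
  ∂[1,3,6] = [3,6] − [1,6] + [1,3].
As a 18×12 matrix over Z this has rank 12, with invariant factors (1,1,1,1,1,1,1,1,1,1,1,2).

Reading off H_k = ker ∂_k / im ∂_{k+1}:

  H_0: rank C_0 − rank ∂_1 = 7 − 6 = 1, and the invariant factors of ∂_1 are all 1, so H_0 = Z.
  H_1: rank ker ∂_1 − rank ∂_2 = (18 − 6) − 12 = 0, and ∂_2 has invariant factor 2 > 1, so H_1 = Z/2Z.
  H_2: rank ker ∂_2 − rank ∂_3 = (12 − 12) − 0 = 0, and there is no ∂_3, so H_2 = 0.

Hence the Betti numbers are b_0 = 1, b_1 = 0, b_2 = 0.

b_0 = 1, b_1 = 0, b_2 = 0.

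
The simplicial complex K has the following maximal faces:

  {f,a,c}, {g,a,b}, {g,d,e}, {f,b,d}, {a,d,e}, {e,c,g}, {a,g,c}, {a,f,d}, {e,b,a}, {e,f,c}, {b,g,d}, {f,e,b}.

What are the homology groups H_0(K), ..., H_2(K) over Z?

H_0 ≅ Z,  H_1 ≅ Z/2,  H_2 = 0.

Take the total order a < b < c < d < e < f < g on the vertex set. Then K (dimension 2) consists of the simplices:

  0-simplices (7): a, b, c, d, e, f, g
  1-simplices (18): ab, ac, ad, ae, af, ag, bd, be, bf, bg, ce, cf, cg, de, df, dg, ef, eg
  2-simplices (12): abe, abg, acf, acg, ade, adf, bdf, bdg, bef, cef, ceg, deg

giving chain groups C_0 ≅ Z^7, C_1 ≅ Z^18, C_2 ≅ Z^12.

Boundary ∂_1: C_1 → C_0 maps an edge to its endpoints' difference, ∂[p,q] = q − p.
The 7×18 boundary matrix has rank 6 and Smith normal form diag(1,1,1,1,1,1).

Boundary ∂_2: C_2 → C_1 acts by ∂[p,q,r] = [q,r] − [p,r] + [p,q]. For instance
  ∂deg = eg − dg + de,
  ∂ceg = eg − cg + ce.
This gives a 18×12 integer matrix of rank 12; reducing to Smith normal form yields diagonal entries (1,1,1,1,1,1,1,1,1,1,1,2).

From H_k ≅ ker(∂_k) / im(∂_{k+1}) we obtain:

  H_0: rank C_0 − rank ∂_1 = 7 − 6 = 1, and the invariant factors of ∂_1 are all 1, so H_0 ≅ Z.
  H_1: rank ker ∂_1 − rank ∂_2 = (18 − 6) − 12 = 0, and ∂_2 has invariant factor 2 > 1, so H_1 ≅ Z/2.
  H_2: rank ker ∂_2 − rank ∂_3 = (12 − 12) − 0 = 0, and there is no ∂_3, so H_2 ≅ 0.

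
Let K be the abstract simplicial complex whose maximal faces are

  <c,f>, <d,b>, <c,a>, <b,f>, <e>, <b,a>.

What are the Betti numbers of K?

We work with the vertex ordering a < b < c < d < e < f. The simplices of K, each written with vertices in increasing order, are:

  0-simplices (6): a, b, c, d, e, f
  1-simplices (5): ab, ac, bd, bf, cf

Hence C_0 ≅ Z^6, C_1 ≅ Z^5.

Boundary ∂_1: C_1 → C_0 maps an edge to its endpoints' difference, ∂[p,q] = q − p.
As a 6×5 matrix over Z this has rank 4, with invariant factors (1,1,1,1).

Computing H_k = (kernel of ∂_k) / (image of ∂_{k+1}):

  H_0: rank C_0 − rank ∂_1 = 6 − 4 = 2, and the invariant factors of ∂_1 are all 1, so H_0 ≅ Z^2.
  H_1: rank ker ∂_1 − rank ∂_2 = (5 − 4) − 0 = 1, and there is no ∂_2, so H_1 ≅ Z.

As a check, the Euler characteristic is 6 − 5 = 1, which agrees with 2 − 1 = 1.

Hence the Betti numbers are b_0 = 2, b_1 = 1.

b_0 = 2, b_1 = 1.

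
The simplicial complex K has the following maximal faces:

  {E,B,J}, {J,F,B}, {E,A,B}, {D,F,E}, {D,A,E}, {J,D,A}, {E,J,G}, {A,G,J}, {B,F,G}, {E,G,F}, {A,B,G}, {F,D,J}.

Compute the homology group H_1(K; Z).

H_1 ≅ Z/2Z.

Fix the vertex order A < B < D < E < F < G < J and write every simplex with vertices in increasing order. Then dim K = 2 and the simplices of K are:

  0-simplices (7): A, B, D, E, F, G, J
  1-simplices (18): AB, AD, AE, AG, AJ, BE, BF, BG, BJ, DE, DF, DJ, EF, EG, EJ, FG, FJ, GJ
  2-simplices (12): ABE, ABG, ADE, ADJ, AGJ, BEJ, BFG, BFJ, DEF, DFJ, EFG, EGJ

giving chain groups C_0 ≅ Z^7, C_1 ≅ Z^18, C_2 ≅ Z^12.

Boundary ∂_1: C_1 → C_0 is given by ∂[p,q] = [q] − [p]. For instance
  ∂EF = F − E.
The resulting 7×18 matrix has rank 6, and its Smith normal form has invariant factors (1,1,1,1,1,1).

The boundary map ∂_2: C_2 → C_1 acts by ∂[p,q,r] = [q,r] − [p,r] + [p,q]. For instance
  ∂ADE = DE − AE + AD,
  ∂ABE = BE − AE + AB.
The 18×12 boundary matrix has rank 12 and Smith normal form diag(1,1,1,1,1,1,1,1,1,1,1,2).

From H_k ≅ ker(∂_k) / im(∂_{k+1}) we obtain:

  H_1: rank ker ∂_1 − rank ∂_2 = (18 − 6) − 12 = 0, and ∂_2 has invariant factor 2 > 1, so H_1 ≅ Z/2Z.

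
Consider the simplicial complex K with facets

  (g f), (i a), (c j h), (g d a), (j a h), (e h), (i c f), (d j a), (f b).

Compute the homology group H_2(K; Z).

Take the total order a < b < c < d < e < f < g < h < i < j on the vertex set. Then K (dimension 2) consists of the simplices:

  0-simplices (10): a, b, c, d, e, f, g, h, i, j
  1-simplices (16): ad, ag, ah, ai, aj, bf, cf, ch, ci, cj, dg, dj, eh, fg, fi, hj
  2-simplices (5): adg, adj, ahj, cfi, chj

Hence C_0 ≅ Z^10, C_1 ≅ Z^16, C_2 ≅ Z^5.

Boundary ∂_1: C_1 → C_0 sends each edge [p,q] (with p < q) to q − p. For instance
  ∂cf = f − c.
The 10×16 boundary matrix has rank 9 and Smith normal form diag(1,1,1,1,1,1,1,1,1).

Boundary ∂_2: C_2 → C_1 acts by ∂[p,q,r] = [q,r] − [p,r] + [p,q]. For instance
  ∂ahj = hj − aj + ah,
  ∂adg = dg − ag + ad.
The resulting 16×5 matrix has rank 5, and its Smith normal form has invariant factors (1,1,1,1,1).

Computing H_k = (kernel of ∂_k) / (image of ∂_{k+1}):

  H_2: rank ker ∂_2 − rank ∂_3 = (5 − 5) − 0 = 0, and there is no ∂_3, so H_2 = 0.

H_2 = 0.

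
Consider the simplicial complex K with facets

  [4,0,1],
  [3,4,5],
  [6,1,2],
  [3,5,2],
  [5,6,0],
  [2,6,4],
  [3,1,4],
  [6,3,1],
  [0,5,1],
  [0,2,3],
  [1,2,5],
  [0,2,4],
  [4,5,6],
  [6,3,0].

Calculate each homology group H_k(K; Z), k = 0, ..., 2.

H_0 = Z,  H_1 = Z^2,  H_2 = Z.

Fix the vertex order 0 < 1 < 2 < 3 < 4 < 5 < 6 and write every simplex with vertices in increasing order. Then dim K = 2 and the simplices of K are:

  0-simplices (7): [0], [1], [2], [3], [4], [5], [6]
  1-simplices (21): [0,1], [0,2], [0,3], [0,4], [0,5], [0,6], [1,2], [1,3], [1,4], [1,5], [1,6], [2,3], [2,4], [2,5], [2,6], [3,4], [3,5], [3,6], [4,5], [4,6], [5,6]
  2-simplices (14): [0,1,4], [0,1,5], [0,2,3], [0,2,4], [0,3,6], [0,5,6], [1,2,5], [1,2,6], [1,3,4], [1,3,6], [2,3,5], [2,4,6], [3,4,5], [4,5,6]

Hence C_0 ≅ Z^7, C_1 ≅ Z^21, C_2 ≅ Z^14.

∂_1: C_1 → C_0 is given by ∂[p,q] = [q] − [p].
As a 7×21 matrix over Z this has rank 6, with invariant factors (1,1,1,1,1,1).

The boundary map ∂_2: C_2 → C_1 maps a triangle to the signed sum of its edges. For instance
  ∂[1,3,4] = [3,4] − [1,4] + [1,3],
  ∂[2,4,6] = [4,6] − [2,6] + [2,4].
As a 21×14 matrix over Z this has rank 13, with invariant factors (1,1,1,1,1,1,1,1,1,1,1,1,1).

Reading off H_k = ker ∂_k / im ∂_{k+1}:

  H_0: rank C_0 − rank ∂_1 = 7 − 6 = 1, and the invariant factors of ∂_1 are all 1, so H_0 = Z.
  H_1: rank ker ∂_1 − rank ∂_2 = (21 − 6) − 13 = 2, and the invariant factors of ∂_2 are all 1, so H_1 = Z^2.
  H_2: rank ker ∂_2 − rank ∂_3 = (14 − 13) − 0 = 1, and there is no ∂_3, so H_2 = Z.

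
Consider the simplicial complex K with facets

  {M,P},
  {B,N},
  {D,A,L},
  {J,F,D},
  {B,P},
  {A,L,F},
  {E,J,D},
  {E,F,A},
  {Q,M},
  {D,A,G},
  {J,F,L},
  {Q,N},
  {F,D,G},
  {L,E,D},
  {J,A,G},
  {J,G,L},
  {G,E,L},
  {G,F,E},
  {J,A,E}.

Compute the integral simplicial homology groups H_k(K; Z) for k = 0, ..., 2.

H_0 ≅ Z^2,  H_1 ≅ Z^3,  H_2 ≅ Z.

K has 12 vertices, 26 edges, 14 triangles.
rank ∂_0 = 0, rank ∂_1 = 10 ⇒ b_0 = 12 − 0 − 10 = 2; all invariant factors of ∂_1 are 1 so no torsion. So H_0 = Z^2.
rank ∂_1 = 10, rank ∂_2 = 13 ⇒ b_1 = 26 − 10 − 13 = 3; all invariant factors of ∂_2 are 1 so no torsion. So H_1 = Z^3.
rank ∂_2 = 13, rank ∂_3 = 0 ⇒ b_2 = 14 − 13 − 0 = 1. So H_2 = Z.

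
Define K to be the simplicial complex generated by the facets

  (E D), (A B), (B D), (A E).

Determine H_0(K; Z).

We work with the vertex ordering A < B < D < E. The simplices of K, each written with vertices in increasing order, are:

  0-simplices (4): A, B, D, E
  1-simplices (4): AB, AE, BD, DE

Hence C_0 ≅ Z^4, C_1 ≅ Z^4.

∂_1: C_1 → C_0 sends each edge [p,q] (with p < q) to q − p. For instance
  ∂AB = B − A.
The 4×4 boundary matrix has rank 3 and Smith normal form diag(1,1,1).

Computing H_k = (kernel of ∂_k) / (image of ∂_{k+1}):

  H_0: rank C_0 − rank ∂_1 = 4 − 3 = 1, and the invariant factors of ∂_1 are all 1, so H_0 ≅ Z.

(K is a triangulation of the circle S^1.)

H_0 = Z.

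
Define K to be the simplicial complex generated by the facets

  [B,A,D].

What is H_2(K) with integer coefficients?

H_2 ≅ 0.

Take the total order A < B < D on the vertex set. Then K (dimension 2) consists of the simplices:

  0-simplices (3): A, B, D
  1-simplices (3): AB, AD, BD
  2-simplices (1): ABD

giving chain groups C_0 ≅ Z^3, C_1 ≅ Z^3, C_2 ≅ Z^1.

Boundary ∂_1: C_1 → C_0 maps an edge to its endpoints' difference, ∂[p,q] = q − p. For instance
  ∂AB = B − A.
As a 3×3 matrix over Z this has rank 2, with invariant factors (1,1).

Boundary ∂_2: C_2 → C_1 acts by ∂[p,q,r] = [q,r] − [p,r] + [p,q]. For instance
  ∂ABD = BD − AD + AB.
The 3×1 boundary matrix has rank 1 and Smith normal form diag(1).

Now H_k = ker ∂_k / im ∂_{k+1}, so:

  H_2: rank ker ∂_2 − rank ∂_3 = (1 − 1) − 0 = 0, and there is no ∂_3, so H_2 = 0.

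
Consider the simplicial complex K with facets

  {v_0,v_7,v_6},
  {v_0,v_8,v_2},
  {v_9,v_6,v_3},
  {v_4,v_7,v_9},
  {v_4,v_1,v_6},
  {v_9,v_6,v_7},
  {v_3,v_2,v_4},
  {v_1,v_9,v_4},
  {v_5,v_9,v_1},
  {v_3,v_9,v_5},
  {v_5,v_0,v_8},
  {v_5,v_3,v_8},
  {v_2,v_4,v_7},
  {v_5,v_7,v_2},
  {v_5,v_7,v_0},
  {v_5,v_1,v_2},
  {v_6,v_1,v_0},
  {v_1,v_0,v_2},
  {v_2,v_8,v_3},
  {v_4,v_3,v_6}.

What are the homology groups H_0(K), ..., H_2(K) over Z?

H_0 = Z,  H_1 = Z ⊕ Z/2,  H_2 = 0.

Fix the vertex order v_0 < v_1 < v_2 < v_3 < v_4 < v_5 < v_6 < v_7 < v_8 < v_9 and write every simplex with vertices in increasing order. Then dim K = 2 and the simplices of K are:

  0-simplices (10): [v_0], [v_1], [v_2], [v_3], [v_4], [v_5], [v_6], [v_7], [v_8], [v_9]
  1-simplices (30): (30 of them)
  2-simplices (20): (20 of them)

Hence C_0 ≅ Z^10, C_1 ≅ Z^30, C_2 ≅ Z^20.

Boundary ∂_1: C_1 → C_0 sends each edge [p,q] (with p < q) to q − p.
The resulting 10×30 matrix has rank 9, and its Smith normal form has invariant factors (1,1,1,1,1,1,1,1,1).

The boundary map ∂_2: C_2 → C_1 sends each 2-simplex [p,q,r] to [q,r] − [p,r] + [p,q]. For instance
  ∂[v_1,v_4,v_6] = [v_4,v_6] − [v_1,v_6] + [v_1,v_4],
  ∂[v_0,v_6,v_7] = [v_6,v_7] − [v_0,v_7] + [v_0,v_6].
The resulting 30×20 matrix has rank 20, and its Smith normal form has invariant factors (1,1,1,1,1,1,1,1,1,1,1,1,1,1,1,1,1,1,1,2).

Now H_k = ker ∂_k / im ∂_{k+1}, so:

  H_0: rank C_0 − rank ∂_1 = 10 − 9 = 1, and the invariant factors of ∂_1 are all 1, so H_0 ≅ Z.
  H_1: rank ker ∂_1 − rank ∂_2 = (30 − 9) − 20 = 1, and ∂_2 has invariant factor 2 > 1, so H_1 ≅ Z ⊕ Z/2.
  H_2: rank ker ∂_2 − rank ∂_3 = (20 − 20) − 0 = 0, and there is no ∂_3, so H_2 ≅ 0.

As a check, the Euler characteristic is 10 − 30 + 20 = 0, which agrees with 1 − 1 + 0 = 0.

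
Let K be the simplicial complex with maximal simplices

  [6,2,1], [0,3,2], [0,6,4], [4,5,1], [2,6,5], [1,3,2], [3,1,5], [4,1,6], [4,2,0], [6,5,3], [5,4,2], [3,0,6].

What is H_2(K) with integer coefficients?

H_2 = 0.

We work with the vertex ordering 0 < 1 < 2 < 3 < 4 < 5 < 6. The simplices of K, each written with vertices in increasing order, are:

  0-simplices (7): [0], [1], [2], [3], [4], [5], [6]
  1-simplices (18): [0,2], [0,3], [0,4], [0,6], [1,2], [1,3], [1,4], [1,5], [1,6], [2,3], [2,4], [2,5], [2,6], [3,5], [3,6], [4,5], [4,6], [5,6]
  2-simplices (12): [0,2,3], [0,2,4], [0,3,6], [0,4,6], [1,2,3], [1,2,6], [1,3,5], [1,4,5], [1,4,6], [2,4,5], [2,5,6], [3,5,6]

Hence C_0 ≅ Z^7, C_1 ≅ Z^18, C_2 ≅ Z^12.

Boundary ∂_1: C_1 → C_0 is given by ∂[p,q] = [q] − [p].
The resulting 7×18 matrix has rank 6, and its Smith normal form has invariant factors (1,1,1,1,1,1).

∂_2: C_2 → C_1 sends each 2-simplex [p,q,r] to [q,r] − [p,r] + [p,q]. For instance
  ∂[0,3,6] = [3,6] − [0,6] + [0,3],
  ∂[1,2,3] = [2,3] − [1,3] + [1,2].
The resulting 18×12 matrix has rank 12, and its Smith normal form has invariant factors (1,1,1,1,1,1,1,1,1,1,1,2).

Reading off H_k = ker ∂_k / im ∂_{k+1}:

  H_2: rank ker ∂_2 − rank ∂_3 = (12 − 12) − 0 = 0, and there is no ∂_3, so H_2 = 0.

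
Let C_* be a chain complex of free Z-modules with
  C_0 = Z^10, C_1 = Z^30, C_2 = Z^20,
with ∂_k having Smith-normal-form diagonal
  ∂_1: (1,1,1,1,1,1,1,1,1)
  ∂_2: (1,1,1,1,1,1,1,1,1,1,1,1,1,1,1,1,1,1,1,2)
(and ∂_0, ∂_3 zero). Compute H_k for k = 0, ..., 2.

H_0 ≅ Z,  H_1 ≅ Z ⊕ Z/2,  H_2 = 0.

H_0: b_0 = 10 − 0 − 9 = 1; torsion from ∂_1 factors > 1: none. So H_0 ≅ Z.
H_1: b_1 = 30 − 9 − 20 = 1; torsion from ∂_2 factors > 1: [2]. So H_1 ≅ Z ⊕ Z/2.
H_2: b_2 = 20 − 20 − 0 = 0; torsion from ∂_3 factors > 1: none. So H_2 ≅ 0.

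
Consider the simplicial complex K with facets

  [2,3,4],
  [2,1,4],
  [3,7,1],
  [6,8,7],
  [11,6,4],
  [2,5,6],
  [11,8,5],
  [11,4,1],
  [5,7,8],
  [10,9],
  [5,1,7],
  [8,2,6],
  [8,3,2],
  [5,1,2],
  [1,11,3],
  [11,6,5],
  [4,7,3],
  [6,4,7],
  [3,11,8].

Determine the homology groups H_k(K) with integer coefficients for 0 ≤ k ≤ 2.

Order the vertices as 1 < 2 < 3 < 4 < 5 < 6 < 7 < 8 < 9 < 10 < 11. Listing each simplex with vertices in this order, K has dimension 2 with simplices:

  0-simplices (11): [1], [2], [3], [4], [5], [6], [7], [8], [9], [10], [11]
  1-simplices (28): (28 of them)
  2-simplices (18): (18 of them)

giving chain groups C_0 ≅ Z^11, C_1 ≅ Z^28, C_2 ≅ Z^18.

∂_1: C_1 → C_0 sends each edge [p,q] (with p < q) to q − p.
This gives a 11×28 integer matrix of rank 9; reducing to Smith normal form yields diagonal entries (1,1,1,1,1,1,1,1,1).

Boundary ∂_2: C_2 → C_1 acts by ∂[p,q,r] = [q,r] − [p,r] + [p,q]. For instance
  ∂[1,5,7] = [5,7] − [1,7] + [1,5],
  ∂[4,6,7] = [6,7] − [4,7] + [4,6].
The resulting 28×18 matrix has rank 18, and its Smith normal form has invariant factors (1,1,1,1,1,1,1,1,1,1,1,1,1,1,1,1,1,2).

From H_k ≅ ker(∂_k) / im(∂_{k+1}) we obtain:

  H_0: rank C_0 − rank ∂_1 = 11 − 9 = 2, and the invariant factors of ∂_1 are all 1, so H_0 ≅ Z^2.
  H_1: rank ker ∂_1 − rank ∂_2 = (28 − 9) − 18 = 1, and ∂_2 has invariant factor 2 > 1, so H_1 ≅ Z × Z/2.
  H_2: rank ker ∂_2 − rank ∂_3 = (18 − 18) − 0 = 0, and there is no ∂_3, so H_2 ≅ 0.

(K is a triangulation of the disjoint union of the 1-simplex and the Klein bottle.)

H_0 ≅ Z^2,  H_1 ≅ Z × Z/2,  H_2 = 0.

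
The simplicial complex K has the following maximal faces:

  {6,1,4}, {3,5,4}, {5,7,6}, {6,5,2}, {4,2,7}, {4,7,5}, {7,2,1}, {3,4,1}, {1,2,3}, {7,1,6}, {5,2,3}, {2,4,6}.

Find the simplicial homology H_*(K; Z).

We work with the vertex ordering 1 < 2 < 3 < 4 < 5 < 6 < 7. The simplices of K, each written with vertices in increasing order, are:

  0-simplices (7): [1], [2], [3], [4], [5], [6], [7]
  1-simplices (18): [1,2], [1,3], [1,4], [1,6], [1,7], [2,3], [2,4], [2,5], [2,6], [2,7], [3,4], [3,5], [4,5], [4,6], [4,7], [5,6], [5,7], [6,7]
  2-simplices (12): [1,2,3], [1,2,7], [1,3,4], [1,4,6], [1,6,7], [2,3,5], [2,4,6], [2,4,7], [2,5,6], [3,4,5], [4,5,7], [5,6,7]

giving chain groups C_0 ≅ Z^7, C_1 ≅ Z^18, C_2 ≅ Z^12.

Boundary ∂_1: C_1 → C_0 sends each edge [p,q] (with p < q) to q − p. For instance
  ∂[1,3] = [3] − [1].
This gives a 7×18 integer matrix of rank 6; reducing to Smith normal form yields diagonal entries (1,1,1,1,1,1).

∂_2: C_2 → C_1 maps a triangle to the signed sum of its edges. For instance
  ∂[1,4,6] = [4,6] − [1,6] + [1,4],
  ∂[2,5,6] = [5,6] − [2,6] + [2,5].
The resulting 18×12 matrix has rank 12, and its Smith normal form has invariant factors (1,1,1,1,1,1,1,1,1,1,1,2).

Now H_k = ker ∂_k / im ∂_{k+1}, so:

  H_0: rank C_0 − rank ∂_1 = 7 − 6 = 1, and the invariant factors of ∂_1 are all 1, so H_0 = Z.
  H_1: rank ker ∂_1 − rank ∂_2 = (18 − 6) − 12 = 0, and ∂_2 has invariant factor 2 > 1, so H_1 = Z/2Z.
  H_2: rank ker ∂_2 − rank ∂_3 = (12 − 12) − 0 = 0, and there is no ∂_3, so H_2 = 0.

(K is a triangulation of the real projective plane RP^2.)

H_0 = Z,  H_1 = Z/2Z,  H_2 = 0.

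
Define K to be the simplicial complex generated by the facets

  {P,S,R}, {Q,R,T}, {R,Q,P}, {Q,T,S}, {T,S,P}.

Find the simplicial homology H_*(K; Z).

H_0 = Z,  H_1 = Z,  H_2 = 0.

Take the total order P < Q < R < S < T on the vertex set. Then K (dimension 2) consists of the simplices:

  0-simplices (5): P, Q, R, S, T
  1-simplices (10): PQ, PR, PS, PT, QR, QS, QT, RS, RT, ST
  2-simplices (5): PQR, PRS, PST, QRT, QST

Hence C_0 ≅ Z^5, C_1 ≅ Z^10, C_2 ≅ Z^5.

∂_1: C_1 → C_0 is given by ∂[p,q] = [q] − [p].
The 5×10 boundary matrix has rank 4 and Smith normal form diag(1,1,1,1).

The boundary map ∂_2: C_2 → C_1 acts by ∂[p,q,r] = [q,r] − [p,r] + [p,q]. For instance
  ∂PST = ST − PT + PS,
  ∂PRS = RS − PS + PR.
The resulting 10×5 matrix has rank 5, and its Smith normal form has invariant factors (1,1,1,1,1).

Reading off H_k = ker ∂_k / im ∂_{k+1}:

  H_0: rank C_0 − rank ∂_1 = 5 − 4 = 1, and the invariant factors of ∂_1 are all 1, so H_0 ≅ Z.
  H_1: rank ker ∂_1 − rank ∂_2 = (10 − 4) − 5 = 1, and the invariant factors of ∂_2 are all 1, so H_1 ≅ Z.
  H_2: rank ker ∂_2 − rank ∂_3 = (5 − 5) − 0 = 0, and there is no ∂_3, so H_2 ≅ 0.

As a check, the Euler characteristic is 5 − 10 + 5 = 0, which agrees with 1 − 1 + 0 = 0.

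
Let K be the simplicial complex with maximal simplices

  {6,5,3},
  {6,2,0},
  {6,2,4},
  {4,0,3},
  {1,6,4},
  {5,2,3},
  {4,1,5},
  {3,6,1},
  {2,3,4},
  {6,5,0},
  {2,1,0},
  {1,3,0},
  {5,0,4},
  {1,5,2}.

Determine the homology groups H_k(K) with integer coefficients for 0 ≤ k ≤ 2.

We work with the vertex ordering 0 < 1 < 2 < 3 < 4 < 5 < 6. The simplices of K, each written with vertices in increasing order, are:

  0-simplices (7): [0], [1], [2], [3], [4], [5], [6]
  1-simplices (21): [0,1], [0,2], [0,3], [0,4], [0,5], [0,6], [1,2], [1,3], [1,4], [1,5], [1,6], [2,3], [2,4], [2,5], [2,6], [3,4], [3,5], [3,6], [4,5], [4,6], [5,6]
  2-simplices (14): [0,1,2], [0,1,3], [0,2,6], [0,3,4], [0,4,5], [0,5,6], [1,2,5], [1,3,6], [1,4,5], [1,4,6], [2,3,4], [2,3,5], [2,4,6], [3,5,6]

Hence C_0 ≅ Z^7, C_1 ≅ Z^21, C_2 ≅ Z^14.

Boundary ∂_1: C_1 → C_0 sends each edge [p,q] (with p < q) to q − p.
The 7×21 boundary matrix has rank 6 and Smith normal form diag(1,1,1,1,1,1).

The boundary map ∂_2: C_2 → C_1 acts by ∂[p,q,r] = [q,r] − [p,r] + [p,q]. For instance
  ∂[2,4,6] = [4,6] − [2,6] + [2,4],
  ∂[0,5,6] = [5,6] − [0,6] + [0,5].
The resulting 21×14 matrix has rank 13, and its Smith normal form has invariant factors (1,1,1,1,1,1,1,1,1,1,1,1,1).

Reading off H_k = ker ∂_k / im ∂_{k+1}:

  H_0: rank C_0 − rank ∂_1 = 7 − 6 = 1, and the invariant factors of ∂_1 are all 1, so H_0 ≅ Z.
  H_1: rank ker ∂_1 − rank ∂_2 = (21 − 6) − 13 = 2, and the invariant factors of ∂_2 are all 1, so H_1 ≅ Z^2.
  H_2: rank ker ∂_2 − rank ∂_3 = (14 − 13) − 0 = 1, and there is no ∂_3, so H_2 ≅ Z.

H_0 = Z,  H_1 = Z^2,  H_2 = Z.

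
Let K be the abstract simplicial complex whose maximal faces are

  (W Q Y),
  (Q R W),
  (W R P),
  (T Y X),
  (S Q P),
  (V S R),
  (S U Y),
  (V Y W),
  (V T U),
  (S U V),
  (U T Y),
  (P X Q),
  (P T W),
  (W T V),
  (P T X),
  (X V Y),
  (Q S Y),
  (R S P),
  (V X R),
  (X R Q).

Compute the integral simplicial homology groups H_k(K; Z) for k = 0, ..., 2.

H_0 ≅ Z,  H_1 ≅ Z ⊕ Z_2,  H_2 = 0.

Order the vertices as P < Q < R < S < T < U < V < W < X < Y. Listing each simplex with vertices in this order, K has dimension 2 with simplices:

  0-simplices (10): P, Q, R, S, T, U, V, W, X, Y
  1-simplices (30): PQ, PR, PS, PT, PW, PX, QR, QS, QW, QX, QY, RS, RV, RW, RX, SU, SV, SY, TU, TV, TW, TX, TY, UV, UY, VW, VX, VY, WY, XY
  2-simplices (20): PQS, PQX, PRS, PRW, PTW, PTX, QRW, QRX, QSY, QWY, RSV, RVX, SUV, SUY, TUV, TUY, TVW, TXY, VWY, VXY

so the chain groups are C_0 ≅ Z^10, C_1 ≅ Z^30, C_2 ≅ Z^20.

The boundary map ∂_1: C_1 → C_0 sends each edge [p,q] (with p < q) to q − p. For instance
  ∂PW = W − P.
The resulting 10×30 matrix has rank 9, and its Smith normal form has invariant factors (1,1,1,1,1,1,1,1,1).

Boundary ∂_2: C_2 → C_1 sends each 2-simplex [p,q,r] to [q,r] − [p,r] + [p,q]. For instance
  ∂PTW = TW − PW + PT,
  ∂PTX = TX − PX + PT.
The resulting 30×20 matrix has rank 20, and its Smith normal form has invariant factors (1,1,1,1,1,1,1,1,1,1,1,1,1,1,1,1,1,1,1,2).

Now H_k = ker ∂_k / im ∂_{k+1}, so:

  H_0: rank C_0 − rank ∂_1 = 10 − 9 = 1, and the invariant factors of ∂_1 are all 1, so H_0 ≅ Z.
  H_1: rank ker ∂_1 − rank ∂_2 = (30 − 9) − 20 = 1, and ∂_2 has invariant factor 2 > 1, so H_1 ≅ Z ⊕ Z_2.
  H_2: rank ker ∂_2 − rank ∂_3 = (20 − 20) − 0 = 0, and there is no ∂_3, so H_2 ≅ 0.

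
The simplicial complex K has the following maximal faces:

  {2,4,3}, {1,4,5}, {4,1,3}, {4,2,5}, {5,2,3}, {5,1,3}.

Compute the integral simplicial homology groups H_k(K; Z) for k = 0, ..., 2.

Fix the vertex order 1 < 2 < 3 < 4 < 5 and write every simplex with vertices in increasing order. Then dim K = 2 and the simplices of K are:

  0-simplices (5): [1], [2], [3], [4], [5]
  1-simplices (9): [1,3], [1,4], [1,5], [2,3], [2,4], [2,5], [3,4], [3,5], [4,5]
  2-simplices (6): [1,3,4], [1,3,5], [1,4,5], [2,3,4], [2,3,5], [2,4,5]

so the chain groups are C_0 ≅ Z^5, C_1 ≅ Z^9, C_2 ≅ Z^6.

The boundary map ∂_1: C_1 → C_0 is given by ∂[p,q] = [q] − [p]. For instance
  ∂[2,4] = [4] − [2].
This gives a 5×9 integer matrix of rank 4; reducing to Smith normal form yields diagonal entries (1,1,1,1).

The boundary map ∂_2: C_2 → C_1 maps a triangle to the signed sum of its edges. For instance
  ∂[1,3,4] = [3,4] − [1,4] + [1,3],
  ∂[2,3,5] = [3,5] − [2,5] + [2,3].
The 9×6 boundary matrix has rank 5 and Smith normal form diag(1,1,1,1,1).

From H_k ≅ ker(∂_k) / im(∂_{k+1}) we obtain:

  H_0: rank C_0 − rank ∂_1 = 5 − 4 = 1, and the invariant factors of ∂_1 are all 1, so H_0 = Z.
  H_1: rank ker ∂_1 − rank ∂_2 = (9 − 4) − 5 = 0, and the invariant factors of ∂_2 are all 1, so H_1 = 0.
  H_2: rank ker ∂_2 − rank ∂_3 = (6 − 5) − 0 = 1, and there is no ∂_3, so H_2 = Z.

H_0 ≅ Z,  H_1 = 0,  H_2 ≅ Z.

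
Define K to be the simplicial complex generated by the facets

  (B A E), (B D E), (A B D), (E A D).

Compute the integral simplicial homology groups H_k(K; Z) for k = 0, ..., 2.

Fix the vertex order A < B < D < E and write every simplex with vertices in increasing order. Then dim K = 2 and the simplices of K are:

  0-simplices (4): A, B, D, E
  1-simplices (6): AB, AD, AE, BD, BE, DE
  2-simplices (4): ABD, ABE, ADE, BDE

giving chain groups C_0 ≅ Z^4, C_1 ≅ Z^6, C_2 ≅ Z^4.

∂_1: C_1 → C_0 sends each edge [p,q] (with p < q) to q − p. For instance
  ∂BE = E − B.
This gives a 4×6 integer matrix of rank 3; reducing to Smith normal form yields diagonal entries (1,1,1).

∂_2: C_2 → C_1 maps a triangle to the signed sum of its edges. For instance
  ∂BDE = DE − BE + BD,
  ∂ABE = BE − AE + AB.
This gives a 6×4 integer matrix of rank 3; reducing to Smith normal form yields diagonal entries (1,1,1).

From H_k ≅ ker(∂_k) / im(∂_{k+1}) we obtain:

  H_0: rank C_0 − rank ∂_1 = 4 − 3 = 1, and the invariant factors of ∂_1 are all 1, so H_0 = Z.
  H_1: rank ker ∂_1 − rank ∂_2 = (6 − 3) − 3 = 0, and the invariant factors of ∂_2 are all 1, so H_1 = 0.
  H_2: rank ker ∂_2 − rank ∂_3 = (4 − 3) − 0 = 1, and there is no ∂_3, so H_2 = Z.

As a check, the Euler characteristic is 4 − 6 + 4 = 2, which agrees with 1 − 0 + 1 = 2.
(K is a triangulation of the 2-sphere S^2.)

H_0 ≅ Z,  H_1 = 0,  H_2 ≅ Z.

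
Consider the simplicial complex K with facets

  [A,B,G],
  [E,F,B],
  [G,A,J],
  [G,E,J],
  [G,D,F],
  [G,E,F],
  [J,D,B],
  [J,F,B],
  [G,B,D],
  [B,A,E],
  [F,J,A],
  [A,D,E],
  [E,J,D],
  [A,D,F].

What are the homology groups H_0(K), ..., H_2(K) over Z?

Fix the vertex order A < B < D < E < F < G < J and write every simplex with vertices in increasing order. Then dim K = 2 and the simplices of K are:

  0-simplices (7): A, B, D, E, F, G, J
  1-simplices (21): AB, AD, AE, AF, AG, AJ, BD, BE, BF, BG, BJ, DE, DF, DG, DJ, EF, EG, EJ, FG, FJ, GJ
  2-simplices (14): ABE, ABG, ADE, ADF, AFJ, AGJ, BDG, BDJ, BEF, BFJ, DEJ, DFG, EFG, EGJ

giving chain groups C_0 ≅ Z^7, C_1 ≅ Z^21, C_2 ≅ Z^14.

The boundary map ∂_1: C_1 → C_0 maps an edge to its endpoints' difference, ∂[p,q] = q − p. For instance
  ∂AJ = J − A.
The resulting 7×21 matrix has rank 6, and its Smith normal form has invariant factors (1,1,1,1,1,1).

∂_2: C_2 → C_1 sends each 2-simplex [p,q,r] to [q,r] − [p,r] + [p,q]. For instance
  ∂ABG = BG − AG + AB,
  ∂AFJ = FJ − AJ + AF.
As a 21×14 matrix over Z this has rank 13, with invariant factors (1,1,1,1,1,1,1,1,1,1,1,1,1).

From H_k ≅ ker(∂_k) / im(∂_{k+1}) we obtain:

  H_0: rank C_0 − rank ∂_1 = 7 − 6 = 1, and the invariant factors of ∂_1 are all 1, so H_0 = Z.
  H_1: rank ker ∂_1 − rank ∂_2 = (21 − 6) − 13 = 2, and the invariant factors of ∂_2 are all 1, so H_1 = Z^2.
  H_2: rank ker ∂_2 − rank ∂_3 = (14 − 13) − 0 = 1, and there is no ∂_3, so H_2 = Z.

(K is a triangulation of the torus T^2.)

H_0 ≅ Z,  H_1 ≅ Z^2,  H_2 ≅ Z.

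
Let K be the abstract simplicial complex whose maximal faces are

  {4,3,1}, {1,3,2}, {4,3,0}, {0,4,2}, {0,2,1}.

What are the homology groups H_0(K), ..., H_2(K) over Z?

K has 5 vertices, 10 edges, 5 triangles.
rank ∂_0 = 0, rank ∂_1 = 4 ⇒ b_0 = 5 − 0 − 4 = 1; all invariant factors of ∂_1 are 1 so no torsion. So H_0 = Z.
rank ∂_1 = 4, rank ∂_2 = 5 ⇒ b_1 = 10 − 4 − 5 = 1; all invariant factors of ∂_2 are 1 so no torsion. So H_1 = Z.
rank ∂_2 = 5, rank ∂_3 = 0 ⇒ b_2 = 5 − 5 − 0 = 0. So H_2 = 0.

H_0 ≅ Z,  H_1 ≅ Z,  H_2 = 0.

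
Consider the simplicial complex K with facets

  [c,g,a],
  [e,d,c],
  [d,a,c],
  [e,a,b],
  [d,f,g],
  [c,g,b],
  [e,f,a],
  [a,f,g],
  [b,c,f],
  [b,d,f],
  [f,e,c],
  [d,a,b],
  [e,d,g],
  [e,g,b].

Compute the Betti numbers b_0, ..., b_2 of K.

K has 7 vertices, 21 edges, 14 triangles.
rank ∂_0 = 0, rank ∂_1 = 6 ⇒ b_0 = 7 − 0 − 6 = 1; all invariant factors of ∂_1 are 1 so no torsion. So H_0 ≅ Z.
rank ∂_1 = 6, rank ∂_2 = 13 ⇒ b_1 = 21 − 6 − 13 = 2; all invariant factors of ∂_2 are 1 so no torsion. So H_1 ≅ Z^2.
rank ∂_2 = 13, rank ∂_3 = 0 ⇒ b_2 = 14 − 13 − 0 = 1. So H_2 ≅ Z.

b_0 = 1, b_1 = 2, b_2 = 1.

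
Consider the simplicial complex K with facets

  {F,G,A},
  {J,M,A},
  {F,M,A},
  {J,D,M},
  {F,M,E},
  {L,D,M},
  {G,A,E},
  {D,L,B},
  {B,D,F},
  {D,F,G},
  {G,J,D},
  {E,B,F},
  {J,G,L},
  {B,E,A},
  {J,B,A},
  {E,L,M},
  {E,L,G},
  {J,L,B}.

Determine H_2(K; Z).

H_2 ≅ 0.

Fix the vertex order A < B < D < E < F < G < J < L < M and write every simplex with vertices in increasing order. Then dim K = 2 and the simplices of K are:

  0-simplices (9): A, B, D, E, F, G, J, L, M
  1-simplices (27): AB, AE, AF, AG, AJ, AM, BD, BE, BF, BJ, BL, DF, DG, DJ, DL, DM, EF, EG, EL, EM, FG, FM, GJ, GL, JL, JM, LM
  2-simplices (18): ABE, ABJ, AEG, AFG, AFM, AJM, BDF, BDL, BEF, BJL, DFG, DGJ, DJM, DLM, EFM, EGL, ELM, GJL

giving chain groups C_0 ≅ Z^9, C_1 ≅ Z^27, C_2 ≅ Z^18.

The boundary map ∂_1: C_1 → C_0 is given by ∂[p,q] = [q] − [p].
As a 9×27 matrix over Z this has rank 8, with invariant factors (1,1,1,1,1,1,1,1).

Boundary ∂_2: C_2 → C_1 sends each 2-simplex [p,q,r] to [q,r] − [p,r] + [p,q]. For instance
  ∂DJM = JM − DM + DJ,
  ∂AFM = FM − AM + AF.
This gives a 27×18 integer matrix of rank 18; reducing to Smith normal form yields diagonal entries (1,1,1,1,1,1,1,1,1,1,1,1,1,1,1,1,1,2).

Reading off H_k = ker ∂_k / im ∂_{k+1}:

  H_2: rank ker ∂_2 − rank ∂_3 = (18 − 18) − 0 = 0, and there is no ∂_3, so H_2 ≅ 0.

(K is a triangulation of the Klein bottle.)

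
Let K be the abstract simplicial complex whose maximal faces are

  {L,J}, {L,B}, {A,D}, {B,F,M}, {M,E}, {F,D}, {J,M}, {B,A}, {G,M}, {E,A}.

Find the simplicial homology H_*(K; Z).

H_0 ≅ Z,  H_1 ≅ Z^3,  H_2 = 0.

Fix the vertex order A < B < D < E < F < G < J < L < M and write every simplex with vertices in increasing order. Then dim K = 2 and the simplices of K are:

  0-simplices (9): A, B, D, E, F, G, J, L, M
  1-simplices (12): AB, AD, AE, BF, BL, BM, DF, EM, FM, GM, JL, JM
  2-simplices (1): BFM

so the chain groups are C_0 ≅ Z^9, C_1 ≅ Z^12, C_2 ≅ Z^1.

∂_1: C_1 → C_0 is given by ∂[p,q] = [q] − [p].
The 9×12 boundary matrix has rank 8 and Smith normal form diag(1,1,1,1,1,1,1,1).

∂_2: C_2 → C_1 acts by ∂[p,q,r] = [q,r] − [p,r] + [p,q]. For instance
  ∂BFM = FM − BM + BF.
As a 12×1 matrix over Z this has rank 1, with invariant factors (1).

Reading off H_k = ker ∂_k / im ∂_{k+1}:

  H_0: rank C_0 − rank ∂_1 = 9 − 8 = 1, and the invariant factors of ∂_1 are all 1, so H_0 ≅ Z.
  H_1: rank ker ∂_1 − rank ∂_2 = (12 − 8) − 1 = 3, and the invariant factors of ∂_2 are all 1, so H_1 ≅ Z^3.
  H_2: rank ker ∂_2 − rank ∂_3 = (1 − 1) − 0 = 0, and there is no ∂_3, so H_2 ≅ 0.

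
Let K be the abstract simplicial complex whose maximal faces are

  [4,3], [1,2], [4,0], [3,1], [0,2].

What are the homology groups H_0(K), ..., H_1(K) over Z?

K has 5 vertices, 5 edges.
rank ∂_0 = 0, rank ∂_1 = 4 ⇒ b_0 = 5 − 0 − 4 = 1; all invariant factors of ∂_1 are 1 so no torsion. So H_0 = Z.
rank ∂_1 = 4, rank ∂_2 = 0 ⇒ b_1 = 5 − 4 − 0 = 1. So H_1 = Z.

H_0 ≅ Z,  H_1 ≅ Z.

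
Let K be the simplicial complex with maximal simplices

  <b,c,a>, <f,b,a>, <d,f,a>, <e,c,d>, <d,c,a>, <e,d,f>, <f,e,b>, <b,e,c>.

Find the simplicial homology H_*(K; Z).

H_0 ≅ Z,  H_1 = 0,  H_2 ≅ Z.

Order the vertices as a < b < c < d < e < f. Listing each simplex with vertices in this order, K has dimension 2 with simplices:

  0-simplices (6): a, b, c, d, e, f
  1-simplices (12): ab, ac, ad, af, bc, be, bf, cd, ce, de, df, ef
  2-simplices (8): abc, abf, acd, adf, bce, bef, cde, def

so the chain groups are C_0 ≅ Z^6, C_1 ≅ Z^12, C_2 ≅ Z^8.

Boundary ∂_1: C_1 → C_0 maps an edge to its endpoints' difference, ∂[p,q] = q − p.
As a 6×12 matrix over Z this has rank 5, with invariant factors (1,1,1,1,1).

Boundary ∂_2: C_2 → C_1 acts by ∂[p,q,r] = [q,r] − [p,r] + [p,q]. For instance
  ∂bef = ef − bf + be,
  ∂acd = cd − ad + ac.
As a 12×8 matrix over Z this has rank 7, with invariant factors (1,1,1,1,1,1,1).

Now H_k = ker ∂_k / im ∂_{k+1}, so:

  H_0: rank C_0 − rank ∂_1 = 6 − 5 = 1, and the invariant factors of ∂_1 are all 1, so H_0 ≅ Z.
  H_1: rank ker ∂_1 − rank ∂_2 = (12 − 5) − 7 = 0, and the invariant factors of ∂_2 are all 1, so H_1 ≅ 0.
  H_2: rank ker ∂_2 − rank ∂_3 = (8 − 7) − 0 = 1, and there is no ∂_3, so H_2 ≅ Z.

(K is a triangulation of the 2-sphere S^2.)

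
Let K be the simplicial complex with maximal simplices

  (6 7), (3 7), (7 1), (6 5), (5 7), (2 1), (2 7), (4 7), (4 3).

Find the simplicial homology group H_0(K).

H_0 ≅ Z.

Order the vertices as 1 < 2 < 3 < 4 < 5 < 6 < 7. Listing each simplex with vertices in this order, K has dimension 1 with simplices:

  0-simplices (7): [1], [2], [3], [4], [5], [6], [7]
  1-simplices (9): [1,2], [1,7], [2,7], [3,4], [3,7], [4,7], [5,6], [5,7], [6,7]

so the chain groups are C_0 ≅ Z^7, C_1 ≅ Z^9.

Boundary ∂_1: C_1 → C_0 is given by ∂[p,q] = [q] − [p]. For instance
  ∂[3,4] = [4] − [3].
As a 7×9 matrix over Z this has rank 6, with invariant factors (1,1,1,1,1,1).

Now H_k = ker ∂_k / im ∂_{k+1}, so:

  H_0: rank C_0 − rank ∂_1 = 7 − 6 = 1, and the invariant factors of ∂_1 are all 1, so H_0 ≅ Z.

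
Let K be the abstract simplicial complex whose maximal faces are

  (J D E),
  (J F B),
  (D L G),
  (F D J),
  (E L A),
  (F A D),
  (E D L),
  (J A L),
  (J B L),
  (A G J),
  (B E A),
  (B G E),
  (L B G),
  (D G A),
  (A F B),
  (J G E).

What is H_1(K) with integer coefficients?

H_1 ≅ Z^2.

Fix the vertex order A < B < D < E < F < G < J < L and write every simplex with vertices in increasing order. Then dim K = 2 and the simplices of K are:

  0-simplices (8): A, B, D, E, F, G, J, L
  1-simplices (24): AB, AD, AE, AF, AG, AJ, AL, BE, BF, BG, BJ, BL, DE, DF, DG, DJ, DL, EG, EJ, EL, FJ, GJ, GL, JL
  2-simplices (16): ABE, ABF, ADF, ADG, AEL, AGJ, AJL, BEG, BFJ, BGL, BJL, DEJ, DEL, DFJ, DGL, EGJ

giving chain groups C_0 ≅ Z^8, C_1 ≅ Z^24, C_2 ≅ Z^16.

∂_1: C_1 → C_0 is given by ∂[p,q] = [q] − [p]. For instance
  ∂AL = L − A.
This gives a 8×24 integer matrix of rank 7; reducing to Smith normal form yields diagonal entries (1,1,1,1,1,1,1).

The boundary map ∂_2: C_2 → C_1 sends each 2-simplex [p,q,r] to [q,r] − [p,r] + [p,q]. For instance
  ∂AGJ = GJ − AJ + AG,
  ∂BGL = GL − BL + BG.
This gives a 24×16 integer matrix of rank 15; reducing to Smith normal form yields diagonal entries (1,1,1,1,1,1,1,1,1,1,1,1,1,1,1).

Computing H_k = (kernel of ∂_k) / (image of ∂_{k+1}):

  H_1: rank ker ∂_1 − rank ∂_2 = (24 − 7) − 15 = 2, and the invariant factors of ∂_2 are all 1, so H_1 ≅ Z^2.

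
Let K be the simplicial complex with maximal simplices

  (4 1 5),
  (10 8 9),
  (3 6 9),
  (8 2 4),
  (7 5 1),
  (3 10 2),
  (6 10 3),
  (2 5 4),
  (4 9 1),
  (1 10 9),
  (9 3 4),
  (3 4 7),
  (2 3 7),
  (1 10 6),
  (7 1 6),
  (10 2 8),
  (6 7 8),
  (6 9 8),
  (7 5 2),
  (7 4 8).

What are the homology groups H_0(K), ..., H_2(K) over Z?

H_0 ≅ Z,  H_1 ≅ Z × Z/2,  H_2 = 0.

Order the vertices as 1 < 2 < 3 < 4 < 5 < 6 < 7 < 8 < 9 < 10. Listing each simplex with vertices in this order, K has dimension 2 with simplices:

  0-simplices (10): [1], [2], [3], [4], [5], [6], [7], [8], [9], [10]
  1-simplices (30): (30 of them)
  2-simplices (20): (20 of them)

Hence C_0 ≅ Z^10, C_1 ≅ Z^30, C_2 ≅ Z^20.

∂_1: C_1 → C_0 is given by ∂[p,q] = [q] − [p].
The resulting 10×30 matrix has rank 9, and its Smith normal form has invariant factors (1,1,1,1,1,1,1,1,1).

Boundary ∂_2: C_2 → C_1 sends each 2-simplex [p,q,r] to [q,r] − [p,r] + [p,q]. For instance
  ∂[1,9,10] = [9,10] − [1,10] + [1,9],
  ∂[3,4,7] = [4,7] − [3,7] + [3,4].
The 30×20 boundary matrix has rank 20 and Smith normal form diag(1,1,1,1,1,1,1,1,1,1,1,1,1,1,1,1,1,1,1,2).

Computing H_k = (kernel of ∂_k) / (image of ∂_{k+1}):

  H_0: rank C_0 − rank ∂_1 = 10 − 9 = 1, and the invariant factors of ∂_1 are all 1, so H_0 ≅ Z.
  H_1: rank ker ∂_1 − rank ∂_2 = (30 − 9) − 20 = 1, and ∂_2 has invariant factor 2 > 1, so H_1 ≅ Z × Z/2.
  H_2: rank ker ∂_2 − rank ∂_3 = (20 − 20) − 0 = 0, and there is no ∂_3, so H_2 ≅ 0.

(K is a triangulation of the Klein bottle.)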